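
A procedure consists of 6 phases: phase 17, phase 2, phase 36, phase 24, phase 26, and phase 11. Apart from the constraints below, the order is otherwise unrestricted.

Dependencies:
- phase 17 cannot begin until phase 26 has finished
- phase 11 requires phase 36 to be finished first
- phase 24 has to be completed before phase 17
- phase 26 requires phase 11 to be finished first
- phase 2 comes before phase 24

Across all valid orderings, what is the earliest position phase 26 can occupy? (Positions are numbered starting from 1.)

Working backwards through the constraints from phase 26, its full set of required predecessors is phase 36, phase 11 — 2 of them.
With 2 mandatory predecessors, the earliest phase 26 can sit is position 2+1 = 3, and placing just those 2 first achieves it.

3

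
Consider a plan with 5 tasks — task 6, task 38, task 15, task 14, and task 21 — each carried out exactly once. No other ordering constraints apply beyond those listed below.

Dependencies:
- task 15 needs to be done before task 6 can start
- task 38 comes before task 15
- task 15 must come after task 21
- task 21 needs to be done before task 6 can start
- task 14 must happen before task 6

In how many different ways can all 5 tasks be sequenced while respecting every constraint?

3 tasks have no prerequisites (task 38, task 14, task 21), so any of them could come first.
Enumerating by repeatedly choosing an available task (one whose prerequisites are all placed) gives 8 distinct complete orderings.

8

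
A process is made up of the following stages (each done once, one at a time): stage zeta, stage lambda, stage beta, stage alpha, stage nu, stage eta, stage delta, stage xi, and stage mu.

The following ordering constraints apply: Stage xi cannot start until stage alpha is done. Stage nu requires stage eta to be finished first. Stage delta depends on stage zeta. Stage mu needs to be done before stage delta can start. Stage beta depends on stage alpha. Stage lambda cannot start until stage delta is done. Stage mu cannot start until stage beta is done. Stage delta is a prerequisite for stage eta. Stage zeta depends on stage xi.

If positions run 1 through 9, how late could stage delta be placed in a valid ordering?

Every stage that must follow stage delta has to come after it. Tracing all chains starting from stage delta, those stages are: stage lambda, stage nu, stage eta — 3 in total.
With 3 mandatory successors out of 9 stages total, the latest slot for stage delta is 9−3 = 6, and it's reachable by doing all non-successors before stage delta.

6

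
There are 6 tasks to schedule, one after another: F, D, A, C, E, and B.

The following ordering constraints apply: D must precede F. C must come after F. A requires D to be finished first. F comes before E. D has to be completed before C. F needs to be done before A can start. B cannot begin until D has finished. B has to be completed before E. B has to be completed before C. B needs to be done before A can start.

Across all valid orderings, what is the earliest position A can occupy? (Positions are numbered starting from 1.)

The tasks that are forced before A, directly or transitively, are F, D, B. That's 3 tasks.
So at minimum 3 tasks come before A, putting A no earlier than position 4. That position is achievable by scheduling exactly those predecessors first.

4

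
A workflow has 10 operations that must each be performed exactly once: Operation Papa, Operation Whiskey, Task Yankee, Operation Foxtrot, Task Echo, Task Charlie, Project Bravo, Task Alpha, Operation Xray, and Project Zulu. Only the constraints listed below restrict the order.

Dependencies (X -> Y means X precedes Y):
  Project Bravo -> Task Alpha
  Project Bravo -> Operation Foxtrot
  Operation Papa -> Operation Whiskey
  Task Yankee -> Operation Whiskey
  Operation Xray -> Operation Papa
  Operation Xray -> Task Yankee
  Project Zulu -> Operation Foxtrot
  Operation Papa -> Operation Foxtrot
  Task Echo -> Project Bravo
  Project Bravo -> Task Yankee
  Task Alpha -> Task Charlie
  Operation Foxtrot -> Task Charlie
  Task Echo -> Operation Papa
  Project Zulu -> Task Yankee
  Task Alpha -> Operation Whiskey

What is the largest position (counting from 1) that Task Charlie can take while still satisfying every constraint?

Task Charlie has no required successors, so nothing stops it from going last (position 10).

10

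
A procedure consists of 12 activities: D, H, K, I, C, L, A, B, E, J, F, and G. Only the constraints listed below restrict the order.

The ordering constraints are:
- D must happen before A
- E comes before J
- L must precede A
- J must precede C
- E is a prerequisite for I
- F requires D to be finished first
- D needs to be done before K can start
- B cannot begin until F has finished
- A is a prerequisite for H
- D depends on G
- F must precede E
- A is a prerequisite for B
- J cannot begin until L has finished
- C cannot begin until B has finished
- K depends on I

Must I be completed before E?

There is a chain E → I, which puts E before I.
So I never precedes E.

No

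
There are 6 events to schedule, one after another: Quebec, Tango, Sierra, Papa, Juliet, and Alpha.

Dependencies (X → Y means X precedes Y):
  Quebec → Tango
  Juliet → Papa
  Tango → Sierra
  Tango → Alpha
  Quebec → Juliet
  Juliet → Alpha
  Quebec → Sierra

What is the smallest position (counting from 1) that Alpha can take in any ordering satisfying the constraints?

Every event that must precede Alpha has to come before it. Tracing all chains that end at Alpha, those events are: Quebec, Tango, Juliet — 3 in total.
With 3 mandatory predecessors, the earliest Alpha can sit is position 3+1 = 4, and placing just those 3 first achieves it.

4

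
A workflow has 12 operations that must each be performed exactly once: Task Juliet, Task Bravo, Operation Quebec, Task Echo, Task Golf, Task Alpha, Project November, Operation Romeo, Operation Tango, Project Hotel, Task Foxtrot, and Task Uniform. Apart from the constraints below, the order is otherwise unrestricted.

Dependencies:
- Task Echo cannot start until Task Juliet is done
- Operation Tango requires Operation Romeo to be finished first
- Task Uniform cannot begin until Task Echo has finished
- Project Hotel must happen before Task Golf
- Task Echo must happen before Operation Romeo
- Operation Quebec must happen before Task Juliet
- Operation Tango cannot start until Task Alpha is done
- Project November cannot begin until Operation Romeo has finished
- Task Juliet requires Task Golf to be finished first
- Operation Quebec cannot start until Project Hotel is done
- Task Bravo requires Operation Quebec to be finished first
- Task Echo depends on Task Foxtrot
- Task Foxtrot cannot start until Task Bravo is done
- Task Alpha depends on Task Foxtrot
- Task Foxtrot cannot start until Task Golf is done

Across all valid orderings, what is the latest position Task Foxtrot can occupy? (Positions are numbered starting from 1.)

Every operation that must follow Task Foxtrot has to come after it. Tracing all chains starting from Task Foxtrot, those operations are: Task Echo, Task Alpha, Project November, Operation Romeo, Operation Tango, Task Uniform — 6 in total.
With 6 mandatory successors out of 12 operations total, the latest slot for Task Foxtrot is 12−6 = 6, and it's reachable by doing all non-successors before Task Foxtrot.

6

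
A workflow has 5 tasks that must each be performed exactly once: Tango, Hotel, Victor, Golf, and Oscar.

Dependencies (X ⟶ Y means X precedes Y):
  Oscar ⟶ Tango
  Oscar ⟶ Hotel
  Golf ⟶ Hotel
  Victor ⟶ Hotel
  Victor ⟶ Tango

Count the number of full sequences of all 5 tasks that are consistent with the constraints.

14

The tasks with no prerequisites are Victor, Golf, Oscar; any of them can be placed first.
Enumerating by repeatedly choosing an available task (one whose prerequisites are all placed) gives 14 distinct complete orderings.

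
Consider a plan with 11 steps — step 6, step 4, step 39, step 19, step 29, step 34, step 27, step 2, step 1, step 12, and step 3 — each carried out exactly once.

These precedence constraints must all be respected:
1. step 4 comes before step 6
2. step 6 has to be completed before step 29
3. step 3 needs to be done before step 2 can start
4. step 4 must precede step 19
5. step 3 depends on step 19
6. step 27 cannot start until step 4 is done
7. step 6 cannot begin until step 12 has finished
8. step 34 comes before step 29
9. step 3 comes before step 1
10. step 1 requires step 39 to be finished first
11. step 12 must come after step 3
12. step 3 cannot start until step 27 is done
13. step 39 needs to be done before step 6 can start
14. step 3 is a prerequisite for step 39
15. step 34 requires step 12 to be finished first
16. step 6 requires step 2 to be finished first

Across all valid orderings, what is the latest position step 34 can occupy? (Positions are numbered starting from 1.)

Following the constraints forward from step 34, its only required successor is step 29.
With 1 mandatory successor out of 11 steps total, the latest slot for step 34 is 11−1 = 10, and it's reachable by doing all non-successors before step 34.

10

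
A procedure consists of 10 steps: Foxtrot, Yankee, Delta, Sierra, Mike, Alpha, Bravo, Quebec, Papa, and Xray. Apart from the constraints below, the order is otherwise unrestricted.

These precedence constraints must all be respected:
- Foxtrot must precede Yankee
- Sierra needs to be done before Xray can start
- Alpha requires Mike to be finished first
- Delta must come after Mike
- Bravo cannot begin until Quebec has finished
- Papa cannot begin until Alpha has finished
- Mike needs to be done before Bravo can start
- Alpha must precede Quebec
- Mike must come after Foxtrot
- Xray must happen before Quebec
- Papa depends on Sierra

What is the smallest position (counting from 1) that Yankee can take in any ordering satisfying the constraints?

Working backwards through the constraints from Yankee, its only required predecessor is Foxtrot.
So at minimum 1 step comes before Yankee, putting Yankee no earlier than position 2. That position is achievable by scheduling exactly that predecessor first.

2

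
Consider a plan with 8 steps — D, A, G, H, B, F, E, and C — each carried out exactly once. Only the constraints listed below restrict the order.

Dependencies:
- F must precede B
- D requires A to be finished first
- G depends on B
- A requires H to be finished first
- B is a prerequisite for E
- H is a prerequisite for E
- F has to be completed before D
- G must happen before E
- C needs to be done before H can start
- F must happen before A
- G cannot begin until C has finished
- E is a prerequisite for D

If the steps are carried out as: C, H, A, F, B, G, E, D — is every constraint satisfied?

In the proposed order, A appears before F.
Since F is required before A, the ordering is invalid.

No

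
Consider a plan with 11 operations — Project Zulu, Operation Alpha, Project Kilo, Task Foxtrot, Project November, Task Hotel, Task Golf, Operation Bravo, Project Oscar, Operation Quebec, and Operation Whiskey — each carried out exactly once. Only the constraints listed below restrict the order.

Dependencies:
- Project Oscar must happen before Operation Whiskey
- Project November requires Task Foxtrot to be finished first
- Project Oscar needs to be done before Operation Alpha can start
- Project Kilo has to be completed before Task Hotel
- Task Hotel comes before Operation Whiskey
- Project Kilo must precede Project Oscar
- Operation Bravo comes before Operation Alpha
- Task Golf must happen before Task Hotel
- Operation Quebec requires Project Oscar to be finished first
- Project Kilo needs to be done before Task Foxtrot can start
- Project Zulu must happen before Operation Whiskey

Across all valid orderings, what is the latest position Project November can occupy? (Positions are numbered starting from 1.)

11

Project November has no required successors, so nothing stops it from going last (position 11).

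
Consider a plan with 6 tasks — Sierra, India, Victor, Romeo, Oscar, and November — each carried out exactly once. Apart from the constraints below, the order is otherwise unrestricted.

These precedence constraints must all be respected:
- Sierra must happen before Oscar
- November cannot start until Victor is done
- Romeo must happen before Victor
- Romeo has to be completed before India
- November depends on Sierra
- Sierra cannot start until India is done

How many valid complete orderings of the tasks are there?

7

Romeo is the only task with nothing required before it, so every ordering starts there.
Systematically extending each partial ordering one task at a time and counting, there are 7 complete orderings.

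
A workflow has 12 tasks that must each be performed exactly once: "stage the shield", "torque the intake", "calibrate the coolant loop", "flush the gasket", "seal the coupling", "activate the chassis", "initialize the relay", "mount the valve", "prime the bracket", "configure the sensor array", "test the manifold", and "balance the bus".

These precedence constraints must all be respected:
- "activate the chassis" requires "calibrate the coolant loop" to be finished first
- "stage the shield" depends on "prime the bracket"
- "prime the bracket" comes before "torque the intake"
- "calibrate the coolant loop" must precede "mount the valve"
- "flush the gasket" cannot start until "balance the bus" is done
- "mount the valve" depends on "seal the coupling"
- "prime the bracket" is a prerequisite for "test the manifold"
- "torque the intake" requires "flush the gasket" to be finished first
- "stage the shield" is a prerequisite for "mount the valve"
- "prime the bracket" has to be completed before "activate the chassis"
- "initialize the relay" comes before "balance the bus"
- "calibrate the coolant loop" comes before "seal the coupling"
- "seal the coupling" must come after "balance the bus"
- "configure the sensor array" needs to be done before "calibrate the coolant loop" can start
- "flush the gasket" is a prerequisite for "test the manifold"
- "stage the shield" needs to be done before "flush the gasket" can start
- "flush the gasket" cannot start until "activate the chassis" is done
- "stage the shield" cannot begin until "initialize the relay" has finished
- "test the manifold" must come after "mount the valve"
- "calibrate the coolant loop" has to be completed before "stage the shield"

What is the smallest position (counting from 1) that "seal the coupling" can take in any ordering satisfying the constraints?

5

Every task that must precede "seal the coupling" has to come before it. Tracing all chains that end at "seal the coupling", those tasks are: "calibrate the coolant loop", "initialize the relay", "configure the sensor array", "balance the bus" — 4 in total.
So at minimum 4 tasks come before "seal the coupling", putting "seal the coupling" no earlier than position 5. That position is achievable by scheduling exactly those predecessors first.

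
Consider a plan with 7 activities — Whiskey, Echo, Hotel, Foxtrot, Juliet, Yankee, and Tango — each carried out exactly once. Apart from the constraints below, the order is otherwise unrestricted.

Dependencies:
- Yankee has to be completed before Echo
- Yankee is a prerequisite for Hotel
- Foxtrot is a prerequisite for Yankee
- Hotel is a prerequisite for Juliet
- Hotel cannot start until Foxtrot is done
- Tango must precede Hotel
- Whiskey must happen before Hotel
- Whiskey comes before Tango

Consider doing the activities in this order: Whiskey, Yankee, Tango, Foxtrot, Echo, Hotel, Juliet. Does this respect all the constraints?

No

In the proposed order, Yankee appears before Foxtrot.
That contradicts the constraint that Foxtrot must precede Yankee.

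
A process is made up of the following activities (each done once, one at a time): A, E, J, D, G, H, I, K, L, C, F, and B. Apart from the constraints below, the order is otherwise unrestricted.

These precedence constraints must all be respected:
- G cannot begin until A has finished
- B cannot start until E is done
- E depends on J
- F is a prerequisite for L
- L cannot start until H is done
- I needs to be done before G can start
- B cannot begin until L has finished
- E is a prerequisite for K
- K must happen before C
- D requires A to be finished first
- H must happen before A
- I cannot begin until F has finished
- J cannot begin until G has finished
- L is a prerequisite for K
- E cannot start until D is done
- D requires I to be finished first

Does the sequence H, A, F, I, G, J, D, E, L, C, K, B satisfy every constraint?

No

Here K comes after C.
Since K is required before C, the ordering is invalid.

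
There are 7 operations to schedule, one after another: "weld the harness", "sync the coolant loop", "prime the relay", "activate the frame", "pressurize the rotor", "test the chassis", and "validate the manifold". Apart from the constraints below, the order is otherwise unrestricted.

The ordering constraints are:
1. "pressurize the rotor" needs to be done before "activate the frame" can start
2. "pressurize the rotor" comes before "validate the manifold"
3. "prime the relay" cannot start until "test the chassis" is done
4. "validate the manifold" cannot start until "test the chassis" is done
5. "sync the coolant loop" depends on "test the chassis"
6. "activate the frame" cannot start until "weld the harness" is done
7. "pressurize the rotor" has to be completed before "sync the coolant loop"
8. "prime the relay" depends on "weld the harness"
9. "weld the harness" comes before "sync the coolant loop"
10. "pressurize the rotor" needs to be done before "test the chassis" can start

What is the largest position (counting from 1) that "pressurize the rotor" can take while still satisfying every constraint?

The operations that are forced after "pressurize the rotor", directly or by a chain of constraints, are "sync the coolant loop", "prime the relay", "activate the frame", "test the chassis", "validate the manifold". That's 5 operations.
With 5 mandatory successors out of 7 operations total, the latest slot for "pressurize the rotor" is 7−5 = 2, and it's reachable by doing all non-successors before "pressurize the rotor".

2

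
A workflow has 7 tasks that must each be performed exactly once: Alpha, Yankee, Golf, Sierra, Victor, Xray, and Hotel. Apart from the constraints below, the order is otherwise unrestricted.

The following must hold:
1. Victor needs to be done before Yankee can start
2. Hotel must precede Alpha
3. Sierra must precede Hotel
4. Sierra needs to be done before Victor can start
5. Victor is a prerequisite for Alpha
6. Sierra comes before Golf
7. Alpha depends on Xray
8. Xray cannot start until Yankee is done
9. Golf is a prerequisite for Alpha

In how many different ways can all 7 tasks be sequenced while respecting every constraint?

20

Sierra is the only task with nothing required before it, so every ordering starts there.
Systematically extending each partial ordering one task at a time and counting, there are 20 complete orderings.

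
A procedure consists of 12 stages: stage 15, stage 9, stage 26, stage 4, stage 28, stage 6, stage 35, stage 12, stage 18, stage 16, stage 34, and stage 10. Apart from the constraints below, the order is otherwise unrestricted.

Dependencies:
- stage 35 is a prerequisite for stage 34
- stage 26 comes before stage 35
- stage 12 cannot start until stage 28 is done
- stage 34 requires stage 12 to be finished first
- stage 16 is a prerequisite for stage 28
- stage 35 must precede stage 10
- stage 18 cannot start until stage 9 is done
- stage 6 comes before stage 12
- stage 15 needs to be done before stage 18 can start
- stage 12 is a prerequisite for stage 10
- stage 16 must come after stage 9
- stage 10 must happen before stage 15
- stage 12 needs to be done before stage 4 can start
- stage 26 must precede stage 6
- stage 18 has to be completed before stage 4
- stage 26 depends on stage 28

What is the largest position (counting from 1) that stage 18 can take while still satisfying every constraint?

11

The only stage forced after stage 18 (directly or by a chain) is stage 4.
So at least 1 stage follows stage 18, putting stage 18 no later than position 11. That position is achievable by scheduling everything else first.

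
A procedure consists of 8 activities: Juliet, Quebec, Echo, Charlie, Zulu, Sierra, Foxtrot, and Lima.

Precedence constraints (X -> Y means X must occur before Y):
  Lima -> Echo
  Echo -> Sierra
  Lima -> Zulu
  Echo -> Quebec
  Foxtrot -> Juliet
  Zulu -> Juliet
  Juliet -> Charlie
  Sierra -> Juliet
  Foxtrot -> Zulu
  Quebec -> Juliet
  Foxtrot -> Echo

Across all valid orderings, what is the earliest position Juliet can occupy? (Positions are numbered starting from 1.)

Working backwards through the constraints from Juliet, its full set of required predecessors is Quebec, Echo, Zulu, Sierra, Foxtrot, Lima — 6 of them.
With 6 mandatory predecessors, the earliest Juliet can sit is position 6+1 = 7, and placing just those 6 first achieves it.

7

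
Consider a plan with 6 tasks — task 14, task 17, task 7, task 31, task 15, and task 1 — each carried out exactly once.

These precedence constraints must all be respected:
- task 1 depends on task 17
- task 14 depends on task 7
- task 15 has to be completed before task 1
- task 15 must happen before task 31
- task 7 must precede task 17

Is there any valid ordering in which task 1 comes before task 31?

The constraints leave task 1 and task 31 unordered relative to each other; nothing requires task 31 earlier.
That means at least one valid schedule has task 1 before task 31.

Yes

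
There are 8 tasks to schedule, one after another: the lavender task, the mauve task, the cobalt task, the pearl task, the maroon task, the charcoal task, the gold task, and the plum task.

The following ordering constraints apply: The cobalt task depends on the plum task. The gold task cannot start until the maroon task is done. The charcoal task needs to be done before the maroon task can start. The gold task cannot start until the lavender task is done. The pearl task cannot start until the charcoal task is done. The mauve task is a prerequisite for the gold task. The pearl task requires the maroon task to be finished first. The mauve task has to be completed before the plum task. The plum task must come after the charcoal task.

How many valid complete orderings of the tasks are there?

3 tasks have no prerequisites (the lavender task, the mauve task, the charcoal task), so any of them could come first.
Counting all ways to extend the partial order to a total order gives 314.

314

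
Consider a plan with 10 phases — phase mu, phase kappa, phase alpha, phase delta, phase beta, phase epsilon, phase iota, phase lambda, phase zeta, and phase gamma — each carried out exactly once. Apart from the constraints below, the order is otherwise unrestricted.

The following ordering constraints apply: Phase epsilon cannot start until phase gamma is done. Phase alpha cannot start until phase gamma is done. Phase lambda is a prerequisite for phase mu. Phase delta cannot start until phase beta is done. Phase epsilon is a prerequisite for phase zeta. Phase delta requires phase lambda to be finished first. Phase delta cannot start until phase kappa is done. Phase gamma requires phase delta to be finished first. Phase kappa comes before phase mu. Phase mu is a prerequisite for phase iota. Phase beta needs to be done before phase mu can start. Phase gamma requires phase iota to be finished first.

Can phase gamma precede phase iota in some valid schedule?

Following phase iota → phase gamma, phase iota must precede phase gamma in every valid ordering.
So no valid ordering can have phase gamma before phase iota.

No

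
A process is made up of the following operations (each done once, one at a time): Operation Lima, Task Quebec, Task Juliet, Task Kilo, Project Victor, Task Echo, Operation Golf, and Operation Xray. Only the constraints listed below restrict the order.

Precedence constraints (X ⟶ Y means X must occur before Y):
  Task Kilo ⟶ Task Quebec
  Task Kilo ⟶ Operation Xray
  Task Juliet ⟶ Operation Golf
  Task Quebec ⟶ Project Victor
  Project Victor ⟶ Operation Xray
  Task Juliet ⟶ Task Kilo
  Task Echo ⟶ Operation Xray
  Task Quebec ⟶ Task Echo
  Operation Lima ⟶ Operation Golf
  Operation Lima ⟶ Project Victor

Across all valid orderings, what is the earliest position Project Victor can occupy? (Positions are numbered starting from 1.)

5

Every operation that must precede Project Victor has to come before it. Tracing all chains that end at Project Victor, those operations are: Operation Lima, Task Quebec, Task Juliet, Task Kilo — 4 in total.
So at minimum 4 operations come before Project Victor, putting Project Victor no earlier than position 5. That position is achievable by scheduling exactly those predecessors first.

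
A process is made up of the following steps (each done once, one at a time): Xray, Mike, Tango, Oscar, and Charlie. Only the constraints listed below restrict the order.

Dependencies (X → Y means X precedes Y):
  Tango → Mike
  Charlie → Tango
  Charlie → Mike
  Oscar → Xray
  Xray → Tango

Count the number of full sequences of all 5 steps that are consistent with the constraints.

3

2 steps have no prerequisites (Oscar, Charlie), so any of them could come first.
Counting all ways to extend the partial order to a total order gives 3.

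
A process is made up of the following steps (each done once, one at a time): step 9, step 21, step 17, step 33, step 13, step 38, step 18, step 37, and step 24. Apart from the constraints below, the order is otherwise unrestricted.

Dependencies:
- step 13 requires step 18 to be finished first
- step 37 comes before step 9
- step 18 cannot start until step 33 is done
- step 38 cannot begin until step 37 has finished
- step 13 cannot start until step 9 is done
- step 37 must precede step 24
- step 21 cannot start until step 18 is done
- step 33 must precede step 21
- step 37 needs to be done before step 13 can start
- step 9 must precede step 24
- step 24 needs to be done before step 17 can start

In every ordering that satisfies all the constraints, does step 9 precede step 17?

There is a constraint chain step 9 → step 24 → step 17.
That forces step 9 before step 17 in every valid schedule.

Yes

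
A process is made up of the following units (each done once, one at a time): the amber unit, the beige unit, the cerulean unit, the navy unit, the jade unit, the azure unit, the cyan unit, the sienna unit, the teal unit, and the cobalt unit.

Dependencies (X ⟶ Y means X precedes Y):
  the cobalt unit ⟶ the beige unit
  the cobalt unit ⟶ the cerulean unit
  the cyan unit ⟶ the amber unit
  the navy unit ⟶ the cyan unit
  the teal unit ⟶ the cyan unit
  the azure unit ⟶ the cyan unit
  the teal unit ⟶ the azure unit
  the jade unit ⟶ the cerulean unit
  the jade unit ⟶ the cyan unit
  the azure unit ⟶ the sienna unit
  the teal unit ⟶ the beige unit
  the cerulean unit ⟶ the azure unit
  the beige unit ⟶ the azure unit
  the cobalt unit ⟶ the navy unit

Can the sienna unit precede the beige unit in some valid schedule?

The constraints give a chain the beige unit → the azure unit → the sienna unit, which forces the beige unit before the sienna unit.
So no valid ordering can have the sienna unit before the beige unit.

No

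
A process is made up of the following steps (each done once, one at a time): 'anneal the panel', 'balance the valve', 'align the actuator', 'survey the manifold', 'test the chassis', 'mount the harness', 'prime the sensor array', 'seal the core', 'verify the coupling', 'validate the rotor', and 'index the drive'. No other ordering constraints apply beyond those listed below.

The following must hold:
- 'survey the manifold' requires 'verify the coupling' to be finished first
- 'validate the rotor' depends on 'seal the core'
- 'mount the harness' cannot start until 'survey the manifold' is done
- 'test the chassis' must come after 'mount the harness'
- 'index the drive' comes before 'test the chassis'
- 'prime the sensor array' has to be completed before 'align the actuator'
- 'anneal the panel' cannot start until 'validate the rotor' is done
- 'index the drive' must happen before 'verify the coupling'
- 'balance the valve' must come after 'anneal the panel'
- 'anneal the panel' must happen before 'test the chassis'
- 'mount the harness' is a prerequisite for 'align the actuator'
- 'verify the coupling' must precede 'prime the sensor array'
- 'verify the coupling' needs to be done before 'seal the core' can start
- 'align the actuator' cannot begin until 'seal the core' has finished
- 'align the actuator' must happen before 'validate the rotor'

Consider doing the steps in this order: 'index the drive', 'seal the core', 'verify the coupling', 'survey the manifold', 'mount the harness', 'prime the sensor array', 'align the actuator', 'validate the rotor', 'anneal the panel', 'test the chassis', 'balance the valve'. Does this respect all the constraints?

No

Here 'verify the coupling' comes after 'seal the core'.
That contradicts the constraint that 'verify the coupling' must precede 'seal the core'.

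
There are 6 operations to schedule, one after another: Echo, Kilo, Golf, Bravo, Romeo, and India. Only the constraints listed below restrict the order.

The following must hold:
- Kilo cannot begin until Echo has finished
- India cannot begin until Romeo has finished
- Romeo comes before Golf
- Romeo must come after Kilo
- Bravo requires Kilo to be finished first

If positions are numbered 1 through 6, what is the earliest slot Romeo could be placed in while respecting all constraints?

3

Working backwards through the constraints from Romeo, its full set of required predecessors is Echo, Kilo — 2 of them.
So at minimum 2 operations come before Romeo, putting Romeo no earlier than position 3. That position is achievable by scheduling exactly those predecessors first.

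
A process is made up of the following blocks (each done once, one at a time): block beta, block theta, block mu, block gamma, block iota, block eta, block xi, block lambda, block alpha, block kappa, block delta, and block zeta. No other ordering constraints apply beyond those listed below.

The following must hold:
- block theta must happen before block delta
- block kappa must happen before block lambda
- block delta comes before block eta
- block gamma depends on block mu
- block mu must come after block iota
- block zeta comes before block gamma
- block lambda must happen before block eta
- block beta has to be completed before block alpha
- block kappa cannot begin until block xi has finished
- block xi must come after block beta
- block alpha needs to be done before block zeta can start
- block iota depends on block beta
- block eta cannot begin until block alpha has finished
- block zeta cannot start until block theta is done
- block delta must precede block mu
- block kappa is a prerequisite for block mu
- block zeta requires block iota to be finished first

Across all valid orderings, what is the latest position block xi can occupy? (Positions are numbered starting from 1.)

7

Every block that must follow block xi has to come after it. Tracing all chains starting from block xi, those blocks are: block mu, block gamma, block eta, block lambda, block kappa — 5 in total.
So at least 5 blocks follow block xi, putting block xi no later than position 7. That position is achievable by scheduling everything else first.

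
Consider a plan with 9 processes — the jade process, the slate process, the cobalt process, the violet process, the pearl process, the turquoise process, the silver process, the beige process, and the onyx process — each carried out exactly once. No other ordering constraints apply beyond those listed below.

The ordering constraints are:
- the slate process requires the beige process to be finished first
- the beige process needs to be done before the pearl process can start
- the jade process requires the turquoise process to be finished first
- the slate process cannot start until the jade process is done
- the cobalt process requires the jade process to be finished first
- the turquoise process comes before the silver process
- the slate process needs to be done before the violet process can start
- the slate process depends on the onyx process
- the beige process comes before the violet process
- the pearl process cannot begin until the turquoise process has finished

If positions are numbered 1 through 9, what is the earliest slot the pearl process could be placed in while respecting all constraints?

The processes that are forced before the pearl process, directly or transitively, are the turquoise process, the beige process. That's 2 processes.
With 2 mandatory predecessors, the earliest the pearl process can sit is position 2+1 = 3, and placing just those 2 first achieves it.

3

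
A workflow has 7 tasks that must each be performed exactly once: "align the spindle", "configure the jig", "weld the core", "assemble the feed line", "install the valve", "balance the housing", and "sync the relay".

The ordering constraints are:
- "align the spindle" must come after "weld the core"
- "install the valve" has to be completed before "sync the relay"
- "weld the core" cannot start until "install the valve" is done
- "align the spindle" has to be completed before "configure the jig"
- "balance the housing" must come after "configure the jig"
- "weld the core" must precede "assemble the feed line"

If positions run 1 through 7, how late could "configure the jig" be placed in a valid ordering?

6

Following the constraints forward from "configure the jig", its only required successor is "balance the housing".
With 1 mandatory successor out of 7 tasks total, the latest slot for "configure the jig" is 7−1 = 6, and it's reachable by doing all non-successors before "configure the jig".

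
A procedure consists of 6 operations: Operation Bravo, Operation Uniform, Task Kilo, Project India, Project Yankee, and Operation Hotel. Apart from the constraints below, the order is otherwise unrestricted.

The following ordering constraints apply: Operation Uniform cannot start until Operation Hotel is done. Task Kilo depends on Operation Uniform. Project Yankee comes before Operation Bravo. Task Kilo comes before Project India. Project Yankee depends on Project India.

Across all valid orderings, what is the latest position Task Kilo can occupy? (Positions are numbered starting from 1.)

The operations that are forced after Task Kilo, directly or by a chain of constraints, are Operation Bravo, Project India, Project Yankee. That's 3 operations.
So at least 3 operations follow Task Kilo, putting Task Kilo no later than position 3. That position is achievable by scheduling everything else first.

3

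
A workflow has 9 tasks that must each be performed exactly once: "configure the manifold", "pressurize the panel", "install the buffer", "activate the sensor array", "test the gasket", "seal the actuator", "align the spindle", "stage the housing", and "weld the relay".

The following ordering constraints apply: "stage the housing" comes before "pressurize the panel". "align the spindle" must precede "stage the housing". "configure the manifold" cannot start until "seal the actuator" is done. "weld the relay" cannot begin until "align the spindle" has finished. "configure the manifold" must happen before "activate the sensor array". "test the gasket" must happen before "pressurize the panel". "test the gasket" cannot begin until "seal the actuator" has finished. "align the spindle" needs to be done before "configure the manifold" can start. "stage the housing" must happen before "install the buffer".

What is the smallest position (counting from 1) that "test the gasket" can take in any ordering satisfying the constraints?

The only task forced before "test the gasket" (directly or transitively) is "seal the actuator".
So at minimum 1 task comes before "test the gasket", putting "test the gasket" no earlier than position 2. That position is achievable by scheduling exactly that predecessor first.

2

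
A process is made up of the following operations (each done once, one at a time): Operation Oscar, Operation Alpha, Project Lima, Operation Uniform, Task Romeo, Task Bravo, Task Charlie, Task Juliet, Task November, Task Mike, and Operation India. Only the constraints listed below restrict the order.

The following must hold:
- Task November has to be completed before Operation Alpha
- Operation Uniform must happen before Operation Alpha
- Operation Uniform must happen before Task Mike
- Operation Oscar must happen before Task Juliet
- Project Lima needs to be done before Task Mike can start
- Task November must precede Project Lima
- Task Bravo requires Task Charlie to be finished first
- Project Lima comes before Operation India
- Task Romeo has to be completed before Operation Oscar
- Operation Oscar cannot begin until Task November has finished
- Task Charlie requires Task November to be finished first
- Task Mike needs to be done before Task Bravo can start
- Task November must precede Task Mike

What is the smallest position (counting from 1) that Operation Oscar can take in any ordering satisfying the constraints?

3

Every operation that must precede Operation Oscar has to come before it. Tracing all chains that end at Operation Oscar, those operations are: Task Romeo, Task November — 2 in total.
With 2 mandatory predecessors, the earliest Operation Oscar can sit is position 2+1 = 3, and placing just those 2 first achieves it.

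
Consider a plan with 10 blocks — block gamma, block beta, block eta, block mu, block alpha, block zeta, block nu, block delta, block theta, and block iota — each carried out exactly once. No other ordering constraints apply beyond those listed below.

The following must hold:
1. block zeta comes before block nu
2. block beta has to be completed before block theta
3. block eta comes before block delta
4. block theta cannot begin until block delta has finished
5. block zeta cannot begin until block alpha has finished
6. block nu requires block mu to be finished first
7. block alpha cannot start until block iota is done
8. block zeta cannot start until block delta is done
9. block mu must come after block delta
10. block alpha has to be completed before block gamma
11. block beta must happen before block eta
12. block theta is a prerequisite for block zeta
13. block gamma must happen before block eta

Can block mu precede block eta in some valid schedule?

No

There is a dependency chain block eta → block delta → block mu, so block mu always comes after block eta.
So no valid ordering can have block mu before block eta.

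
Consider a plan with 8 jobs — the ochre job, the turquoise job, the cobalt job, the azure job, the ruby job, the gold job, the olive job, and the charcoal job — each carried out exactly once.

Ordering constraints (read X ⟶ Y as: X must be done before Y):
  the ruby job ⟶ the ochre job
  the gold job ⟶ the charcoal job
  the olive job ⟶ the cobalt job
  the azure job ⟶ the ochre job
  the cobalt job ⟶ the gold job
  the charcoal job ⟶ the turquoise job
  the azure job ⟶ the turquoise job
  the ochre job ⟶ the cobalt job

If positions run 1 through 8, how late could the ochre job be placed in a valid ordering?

Following every chain forward from the ochre job, the jobs that must come later are the turquoise job, the cobalt job, the gold job, the charcoal job — 4 of them.
With 4 mandatory successors out of 8 jobs total, the latest slot for the ochre job is 8−4 = 4, and it's reachable by doing all non-successors before the ochre job.

4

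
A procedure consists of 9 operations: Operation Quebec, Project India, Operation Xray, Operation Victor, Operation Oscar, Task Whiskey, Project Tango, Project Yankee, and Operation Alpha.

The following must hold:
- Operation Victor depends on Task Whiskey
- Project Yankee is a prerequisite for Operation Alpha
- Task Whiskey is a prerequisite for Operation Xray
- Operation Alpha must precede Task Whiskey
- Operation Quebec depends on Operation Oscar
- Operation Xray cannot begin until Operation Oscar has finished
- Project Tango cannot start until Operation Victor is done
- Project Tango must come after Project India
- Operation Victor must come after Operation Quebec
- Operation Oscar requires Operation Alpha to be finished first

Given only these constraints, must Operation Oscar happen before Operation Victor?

Yes

There is a constraint chain Operation Oscar → Operation Quebec → Operation Victor.
So Operation Oscar must precede Operation Victor in any valid ordering.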